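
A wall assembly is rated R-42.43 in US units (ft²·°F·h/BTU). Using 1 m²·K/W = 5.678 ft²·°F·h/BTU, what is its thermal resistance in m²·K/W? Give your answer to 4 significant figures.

R_SI = 42.43/5.678 = 7.4727

7.473 m²·K/W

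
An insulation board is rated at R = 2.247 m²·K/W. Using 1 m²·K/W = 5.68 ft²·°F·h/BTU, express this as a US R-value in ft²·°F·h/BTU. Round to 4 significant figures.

12.76 ft²·°F·h/BTU

R_US = 2.247 × 5.68 = 12.763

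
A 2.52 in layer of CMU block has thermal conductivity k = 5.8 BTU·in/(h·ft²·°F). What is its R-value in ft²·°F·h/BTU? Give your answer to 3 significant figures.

R = L/k = 2.52/5.8 = 0.4345 ft²·°F·h/BTU

0.434 ft²·°F·h/BTU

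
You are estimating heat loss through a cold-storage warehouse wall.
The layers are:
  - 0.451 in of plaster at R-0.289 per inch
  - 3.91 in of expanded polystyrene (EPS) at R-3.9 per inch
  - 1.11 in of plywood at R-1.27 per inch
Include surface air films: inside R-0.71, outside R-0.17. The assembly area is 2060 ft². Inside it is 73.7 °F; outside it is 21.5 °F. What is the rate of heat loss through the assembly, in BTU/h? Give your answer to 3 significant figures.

6090 BTU/h

0.451 × 0.289 = 0.1303
3.91 × 3.9 = 15.25
1.11 × 1.27 = 1.41
R_total = 0.71 + 0.1303 + 15.25 + 1.41 + 0.17 = 17.67 ft²·°F·h/BTU
Q = A·ΔT/R = 2060 × (73.7 − 21.5) / 17.67 = 6086 BTU/h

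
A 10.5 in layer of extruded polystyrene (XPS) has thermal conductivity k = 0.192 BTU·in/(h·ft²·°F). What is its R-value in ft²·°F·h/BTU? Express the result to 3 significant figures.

54.7 ft²·°F·h/BTU

R = L/k = 10.5/0.192 = 54.69 ft²·°F·h/BTU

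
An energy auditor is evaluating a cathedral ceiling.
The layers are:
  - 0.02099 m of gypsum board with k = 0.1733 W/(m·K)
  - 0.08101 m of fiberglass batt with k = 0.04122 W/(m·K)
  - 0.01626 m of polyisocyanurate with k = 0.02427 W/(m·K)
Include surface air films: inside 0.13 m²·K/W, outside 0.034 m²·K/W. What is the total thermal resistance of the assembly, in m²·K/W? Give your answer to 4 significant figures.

0.02099/0.1733 = 0.12112
0.08101/0.04122 = 1.9653
0.01626/0.02427 = 0.66996
R_total = 0.13 + 0.12112 + 1.9653 + 0.66996 + 0.034 = 2.9204 m²·K/W

2.920 m²·K/W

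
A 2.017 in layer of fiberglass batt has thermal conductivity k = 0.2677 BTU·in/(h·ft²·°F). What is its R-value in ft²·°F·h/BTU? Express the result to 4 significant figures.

7.535 ft²·°F·h/BTU

R = L/k = 2.017/0.2677 = 7.5346 ft²·°F·h/BTU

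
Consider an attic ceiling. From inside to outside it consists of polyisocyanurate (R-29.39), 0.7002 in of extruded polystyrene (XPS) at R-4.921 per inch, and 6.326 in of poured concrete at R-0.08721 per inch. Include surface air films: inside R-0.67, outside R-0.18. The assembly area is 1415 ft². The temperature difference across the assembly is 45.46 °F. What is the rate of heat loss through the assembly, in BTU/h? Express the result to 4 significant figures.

0.7002 × 4.921 = 3.4457
6.326 × 0.08721 = 0.55169
R_total = 0.67 + 29.39 + 3.4457 + 0.55169 + 0.18 = 34.237 ft²·°F·h/BTU
Q = A·ΔT/R = 1415 × 45.46 / 34.237 = 1878.8 BTU/h

1879 BTU/h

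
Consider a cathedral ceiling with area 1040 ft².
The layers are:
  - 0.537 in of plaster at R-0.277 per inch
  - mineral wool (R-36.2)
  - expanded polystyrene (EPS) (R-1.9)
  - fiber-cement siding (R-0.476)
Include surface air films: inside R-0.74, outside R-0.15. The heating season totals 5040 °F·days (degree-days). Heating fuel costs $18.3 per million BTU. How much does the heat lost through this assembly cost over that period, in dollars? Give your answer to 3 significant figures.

0.537 × 0.277 = 0.1487
R_total = 0.74 + 0.1487 + 36.2 + 1.9 + 0.476 + 0.15 = 39.61 ft²·°F·h/BTU
E = A × HDD × 24 / R = 1040 × 5040 × 24 / 39.61 = 3176000 BTU
Cost = 3176000/10⁶ × 18.3 = $58.11

58.1 dollars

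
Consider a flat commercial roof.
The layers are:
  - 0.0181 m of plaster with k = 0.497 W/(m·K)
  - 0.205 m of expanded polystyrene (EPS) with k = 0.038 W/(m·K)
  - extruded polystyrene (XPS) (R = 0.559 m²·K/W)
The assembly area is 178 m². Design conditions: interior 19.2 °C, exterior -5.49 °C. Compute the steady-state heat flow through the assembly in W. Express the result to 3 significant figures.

734 W

0.0181/0.497 = 0.03642
0.205/0.038 = 5.395
R_total = 0.03642 + 5.395 + 0.559 = 5.99 m²·K/W
Q = A·ΔT/R = 178 × (19.2 − (-5.49)) / 5.99 = 733.7 W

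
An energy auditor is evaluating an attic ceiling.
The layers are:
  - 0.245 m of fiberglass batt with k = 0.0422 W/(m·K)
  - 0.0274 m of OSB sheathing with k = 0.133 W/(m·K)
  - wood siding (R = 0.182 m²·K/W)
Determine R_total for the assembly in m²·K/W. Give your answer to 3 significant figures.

6.19 m²·K/W

0.245/0.0422 = 5.806
0.0274/0.133 = 0.206
R_total = 5.806 + 0.206 + 0.182 = 6.194 m²·K/W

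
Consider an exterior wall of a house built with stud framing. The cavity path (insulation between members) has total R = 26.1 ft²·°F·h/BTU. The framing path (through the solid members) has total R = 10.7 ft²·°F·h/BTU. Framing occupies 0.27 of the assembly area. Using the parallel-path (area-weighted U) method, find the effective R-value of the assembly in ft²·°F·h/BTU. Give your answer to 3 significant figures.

18.8 ft²·°F·h/BTU

U_eff = 0.73/26.1 + 0.27/10.7 = 0.02797 + 0.02523 = 0.0532
R_eff = 1/U_eff = 18.8 ft²·°F·h/BTU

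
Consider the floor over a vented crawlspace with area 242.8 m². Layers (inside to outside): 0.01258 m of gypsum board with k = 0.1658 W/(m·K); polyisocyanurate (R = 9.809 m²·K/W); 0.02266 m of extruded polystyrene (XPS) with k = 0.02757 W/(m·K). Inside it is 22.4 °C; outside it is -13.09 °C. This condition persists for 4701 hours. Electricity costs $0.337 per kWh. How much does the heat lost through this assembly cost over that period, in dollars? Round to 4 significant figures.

0.01258/0.1658 = 0.075875
0.02266/0.02757 = 0.82191
R_total = 0.075875 + 9.809 + 0.82191 = 10.707 m²·K/W
Q = 242.8 × (22.4 − (-13.09)) / 10.707 = 804.81 W
E = 804.81 W × 4701 h / 1000 = 3783.4 kWh
Cost = 3783.4 × 0.337 = $1275

1275 dollars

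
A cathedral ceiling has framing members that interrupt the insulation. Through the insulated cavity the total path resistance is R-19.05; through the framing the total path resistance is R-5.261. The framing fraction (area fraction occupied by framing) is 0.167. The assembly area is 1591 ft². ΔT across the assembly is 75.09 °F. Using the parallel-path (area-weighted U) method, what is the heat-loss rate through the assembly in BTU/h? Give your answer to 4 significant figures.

U_eff = 0.833/19.05 + 0.167/5.261 = 0.043727 + 0.031743 = 0.07547
R_eff = 1/U_eff = 13.25 ft²·°F·h/BTU
Q = 1591 × 75.09 / 13.25 = 9016.3 BTU/h

9016 BTU/h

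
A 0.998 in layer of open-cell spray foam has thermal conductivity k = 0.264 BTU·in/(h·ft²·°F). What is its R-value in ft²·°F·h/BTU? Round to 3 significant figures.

R = L/k = 0.998/0.264 = 3.78 ft²·°F·h/BTU

3.78 ft²·°F·h/BTU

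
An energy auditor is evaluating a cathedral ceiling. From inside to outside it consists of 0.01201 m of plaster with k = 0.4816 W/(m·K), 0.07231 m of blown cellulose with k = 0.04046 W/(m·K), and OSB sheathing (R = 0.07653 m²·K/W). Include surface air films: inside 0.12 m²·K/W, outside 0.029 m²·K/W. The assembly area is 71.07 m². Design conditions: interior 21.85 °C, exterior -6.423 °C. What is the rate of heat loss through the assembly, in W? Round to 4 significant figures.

986.1 W

0.01201/0.4816 = 0.024938
0.07231/0.04046 = 1.7872
R_total = 0.12 + 0.024938 + 1.7872 + 0.07653 + 0.029 = 2.0377 m²·K/W
Q = A·ΔT/R = 71.07 × (21.85 − (-6.423)) / 2.0377 = 986.11 W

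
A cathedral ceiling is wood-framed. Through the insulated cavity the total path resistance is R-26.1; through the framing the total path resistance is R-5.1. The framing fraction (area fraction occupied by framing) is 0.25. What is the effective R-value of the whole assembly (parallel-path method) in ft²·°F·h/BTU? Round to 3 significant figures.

U_eff = 0.75/26.1 + 0.25/5.1 = 0.02874 + 0.04902 = 0.07776
R_eff = 1/U_eff = 12.86 ft²·°F·h/BTU

12.9 ft²·°F·h/BTU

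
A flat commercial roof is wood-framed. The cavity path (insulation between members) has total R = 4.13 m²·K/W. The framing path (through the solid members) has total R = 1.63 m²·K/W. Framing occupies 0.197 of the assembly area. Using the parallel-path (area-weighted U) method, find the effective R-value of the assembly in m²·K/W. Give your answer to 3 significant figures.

U_eff = 0.803/4.13 + 0.197/1.63 = 0.1944 + 0.1209 = 0.3153
R_eff = 1/U_eff = 3.172 m²·K/W

3.17 m²·K/W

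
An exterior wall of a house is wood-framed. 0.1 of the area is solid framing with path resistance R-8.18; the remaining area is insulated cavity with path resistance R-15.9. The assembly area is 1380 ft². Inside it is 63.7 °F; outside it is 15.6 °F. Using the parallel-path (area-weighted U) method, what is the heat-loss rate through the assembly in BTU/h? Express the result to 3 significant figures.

4570 BTU/h

U_eff = 0.9/15.9 + 0.1/8.18 = 0.0566 + 0.01222 = 0.06883
R_eff = 1/U_eff = 14.53 ft²·°F·h/BTU
Q = 1380 × (63.7 − 15.6) / 14.53 = 4569 BTU/h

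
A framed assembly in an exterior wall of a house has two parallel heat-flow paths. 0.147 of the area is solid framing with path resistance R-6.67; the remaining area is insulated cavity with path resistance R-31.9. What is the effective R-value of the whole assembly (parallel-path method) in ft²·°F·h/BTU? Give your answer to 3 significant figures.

U_eff = 0.853/31.9 + 0.147/6.67 = 0.02674 + 0.02204 = 0.04878
R_eff = 1/U_eff = 20.5 ft²·°F·h/BTU

20.5 ft²·°F·h/BTU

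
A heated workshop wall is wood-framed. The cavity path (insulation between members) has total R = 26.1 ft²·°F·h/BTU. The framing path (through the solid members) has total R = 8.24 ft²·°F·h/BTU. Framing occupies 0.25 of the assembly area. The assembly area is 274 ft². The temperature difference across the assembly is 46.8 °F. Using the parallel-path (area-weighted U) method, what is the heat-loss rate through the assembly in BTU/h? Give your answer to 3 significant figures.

U_eff = 0.75/26.1 + 0.25/8.24 = 0.02874 + 0.03034 = 0.05908
R_eff = 1/U_eff = 16.93 ft²·°F·h/BTU
Q = 274 × 46.8 / 16.93 = 757.5 BTU/h

758 BTU/h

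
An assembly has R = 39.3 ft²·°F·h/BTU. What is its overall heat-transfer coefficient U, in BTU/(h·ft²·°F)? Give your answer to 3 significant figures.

U = 1/R = 1/39.3 = 0.02545

0.0254 BTU/(h·ft²·°F)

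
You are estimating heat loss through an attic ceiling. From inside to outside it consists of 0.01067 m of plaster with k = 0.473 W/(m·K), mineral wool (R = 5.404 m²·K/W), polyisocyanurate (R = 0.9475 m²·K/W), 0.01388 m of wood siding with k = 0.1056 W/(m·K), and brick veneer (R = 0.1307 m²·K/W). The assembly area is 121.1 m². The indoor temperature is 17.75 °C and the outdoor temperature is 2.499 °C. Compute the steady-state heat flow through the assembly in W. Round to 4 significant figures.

278.3 W

0.01067/0.473 = 0.022558
0.01388/0.1056 = 0.13144
R_total = 0.022558 + 5.404 + 0.9475 + 0.13144 + 0.1307 = 6.6362 m²·K/W
Q = A·ΔT/R = 121.1 × (17.75 − 2.499) / 6.6362 = 278.31 W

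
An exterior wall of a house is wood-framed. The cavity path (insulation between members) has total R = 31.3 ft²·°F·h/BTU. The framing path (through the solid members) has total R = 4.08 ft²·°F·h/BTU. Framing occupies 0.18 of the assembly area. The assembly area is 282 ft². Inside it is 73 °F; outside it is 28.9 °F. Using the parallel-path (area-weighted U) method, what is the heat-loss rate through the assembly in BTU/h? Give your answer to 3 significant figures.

874 BTU/h

U_eff = 0.82/31.3 + 0.18/4.08 = 0.0262 + 0.04412 = 0.07032
R_eff = 1/U_eff = 14.22 ft²·°F·h/BTU
Q = 282 × (73 − 28.9) / 14.22 = 874.5 BTU/h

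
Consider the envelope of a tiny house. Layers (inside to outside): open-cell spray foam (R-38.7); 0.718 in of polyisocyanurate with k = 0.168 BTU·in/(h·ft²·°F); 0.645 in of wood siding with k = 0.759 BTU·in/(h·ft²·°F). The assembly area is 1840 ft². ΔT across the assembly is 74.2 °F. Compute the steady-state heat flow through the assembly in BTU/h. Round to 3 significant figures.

0.718/0.168 = 4.274
0.645/0.759 = 0.8498
R_total = 38.7 + 4.274 + 0.8498 = 43.82 ft²·°F·h/BTU
Q = A·ΔT/R = 1840 × 74.2 / 43.82 = 3115 BTU/h

3120 BTU/h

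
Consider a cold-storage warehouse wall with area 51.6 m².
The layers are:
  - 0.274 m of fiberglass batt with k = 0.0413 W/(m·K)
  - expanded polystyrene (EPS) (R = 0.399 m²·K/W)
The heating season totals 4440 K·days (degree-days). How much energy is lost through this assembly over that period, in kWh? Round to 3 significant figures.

0.274/0.0413 = 6.634
R_total = 6.634 + 0.399 = 7.033 m²·K/W
E = A × HDD × 24 / R / 1000 = 51.6 × 4440 × 24 / 7.033 / 1000 = 781.8 kWh

782 kWh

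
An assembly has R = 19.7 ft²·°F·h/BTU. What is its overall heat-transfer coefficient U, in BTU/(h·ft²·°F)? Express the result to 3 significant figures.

U = 1/R = 1/19.7 = 0.05076

0.0508 BTU/(h·ft²·°F)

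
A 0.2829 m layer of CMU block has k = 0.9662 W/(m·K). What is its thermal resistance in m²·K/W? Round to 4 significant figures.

0.2928 m²·K/W

R = L/k = 0.2829/0.9662 = 0.2928 m²·K/W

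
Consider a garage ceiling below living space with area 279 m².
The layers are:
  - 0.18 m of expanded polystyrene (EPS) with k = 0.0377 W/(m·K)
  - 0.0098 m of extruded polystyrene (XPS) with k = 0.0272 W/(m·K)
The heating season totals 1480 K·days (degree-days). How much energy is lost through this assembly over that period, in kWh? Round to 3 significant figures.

1930 kWh

0.18/0.0377 = 4.775
0.0098/0.0272 = 0.3603
R_total = 4.775 + 0.3603 = 5.135 m²·K/W
E = A × HDD × 24 / R / 1000 = 279 × 1480 × 24 / 5.135 / 1000 = 1930 kWh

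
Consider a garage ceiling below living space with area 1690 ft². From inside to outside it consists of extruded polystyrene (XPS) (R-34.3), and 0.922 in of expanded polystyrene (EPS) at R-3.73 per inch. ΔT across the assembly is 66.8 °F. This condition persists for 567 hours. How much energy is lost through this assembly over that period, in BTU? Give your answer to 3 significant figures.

0.922 × 3.73 = 3.439
R_total = 34.3 + 3.439 = 37.74 ft²·°F·h/BTU
Q = 1690 × 66.8 / 37.74 = 2991 BTU/h
E = 2991 × 567 = 1696000 BTU

1700000 BTU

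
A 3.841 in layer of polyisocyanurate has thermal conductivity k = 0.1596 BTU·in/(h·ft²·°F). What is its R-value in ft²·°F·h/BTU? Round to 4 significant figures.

24.07 ft²·°F·h/BTU

R = L/k = 3.841/0.1596 = 24.066 ft²·°F·h/BTU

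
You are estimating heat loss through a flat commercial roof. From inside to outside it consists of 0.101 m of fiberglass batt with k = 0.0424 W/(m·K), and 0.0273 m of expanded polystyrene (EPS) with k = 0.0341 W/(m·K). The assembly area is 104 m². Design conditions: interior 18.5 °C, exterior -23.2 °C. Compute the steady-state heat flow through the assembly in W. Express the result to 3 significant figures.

1360 W

0.101/0.0424 = 2.382
0.0273/0.0341 = 0.8006
R_total = 2.382 + 0.8006 = 3.183 m²·K/W
Q = A·ΔT/R = 104 × (18.5 − (-23.2)) / 3.183 = 1363 W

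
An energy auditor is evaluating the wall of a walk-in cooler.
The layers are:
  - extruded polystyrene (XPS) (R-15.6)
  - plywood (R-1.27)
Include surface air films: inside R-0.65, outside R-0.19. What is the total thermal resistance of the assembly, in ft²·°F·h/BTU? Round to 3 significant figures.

17.7 ft²·°F·h/BTU

R_total = 0.65 + 15.6 + 1.27 + 0.19 = 17.71 ft²·°F·h/BTU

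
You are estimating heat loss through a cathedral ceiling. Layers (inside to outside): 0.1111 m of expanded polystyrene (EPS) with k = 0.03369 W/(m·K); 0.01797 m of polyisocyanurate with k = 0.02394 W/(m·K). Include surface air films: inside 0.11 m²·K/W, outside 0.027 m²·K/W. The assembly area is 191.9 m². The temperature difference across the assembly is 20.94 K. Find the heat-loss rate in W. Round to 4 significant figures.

960.1 W

0.1111/0.03369 = 3.2977
0.01797/0.02394 = 0.75063
R_total = 0.11 + 3.2977 + 0.75063 + 0.027 = 4.1853 m²·K/W
Q = A·ΔT/R = 191.9 × 20.94 / 4.1853 = 960.11 W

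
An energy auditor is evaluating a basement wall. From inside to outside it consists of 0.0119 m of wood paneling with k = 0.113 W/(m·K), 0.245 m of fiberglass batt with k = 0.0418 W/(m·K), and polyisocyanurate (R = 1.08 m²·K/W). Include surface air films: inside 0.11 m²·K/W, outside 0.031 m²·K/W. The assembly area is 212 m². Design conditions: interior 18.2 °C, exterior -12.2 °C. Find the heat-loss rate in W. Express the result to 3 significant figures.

897 W

0.0119/0.113 = 0.1053
0.245/0.0418 = 5.861
R_total = 0.11 + 0.1053 + 5.861 + 1.08 + 0.031 = 7.188 m²·K/W
Q = A·ΔT/R = 212 × (18.2 − (-12.2)) / 7.188 = 896.7 W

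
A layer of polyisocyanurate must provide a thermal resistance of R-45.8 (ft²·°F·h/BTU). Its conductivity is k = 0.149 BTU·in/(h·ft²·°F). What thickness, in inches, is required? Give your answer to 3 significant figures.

6.82 in

L = R × k = 45.8 × 0.149 = 6.824 in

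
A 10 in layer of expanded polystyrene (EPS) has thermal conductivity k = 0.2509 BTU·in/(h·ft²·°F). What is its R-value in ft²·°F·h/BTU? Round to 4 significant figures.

39.86 ft²·°F·h/BTU

R = L/k = 10/0.2509 = 39.857 ft²·°F·h/BTU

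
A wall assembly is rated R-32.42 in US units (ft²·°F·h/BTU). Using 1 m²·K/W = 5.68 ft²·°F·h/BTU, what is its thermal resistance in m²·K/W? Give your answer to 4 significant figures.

5.708 m²·K/W

R_SI = 32.42/5.68 = 5.7077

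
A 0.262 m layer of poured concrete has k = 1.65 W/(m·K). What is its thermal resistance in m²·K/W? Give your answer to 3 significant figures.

R = L/k = 0.262/1.65 = 0.1588 m²·K/W

0.159 m²·K/W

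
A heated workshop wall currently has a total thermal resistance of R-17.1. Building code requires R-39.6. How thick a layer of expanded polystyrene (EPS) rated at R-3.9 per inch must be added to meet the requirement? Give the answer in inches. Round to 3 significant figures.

ΔR = 39.6 − 17.1 = 22.5 ft²·°F·h/BTU
L = ΔR / (R/in) = 22.5/3.9 = 5.769 in

5.77 in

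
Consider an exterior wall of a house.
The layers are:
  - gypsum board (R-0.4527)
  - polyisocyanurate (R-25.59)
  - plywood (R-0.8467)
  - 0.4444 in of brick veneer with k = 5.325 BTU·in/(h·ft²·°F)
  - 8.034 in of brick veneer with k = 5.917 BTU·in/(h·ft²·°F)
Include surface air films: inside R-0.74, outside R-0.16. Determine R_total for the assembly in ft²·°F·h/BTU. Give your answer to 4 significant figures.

0.4444/5.325 = 0.083455
8.034/5.917 = 1.3578
R_total = 0.74 + 0.4527 + 25.59 + 0.8467 + 0.083455 + 1.3578 + 0.16 = 29.231 ft²·°F·h/BTU

29.23 ft²·°F·h/BTU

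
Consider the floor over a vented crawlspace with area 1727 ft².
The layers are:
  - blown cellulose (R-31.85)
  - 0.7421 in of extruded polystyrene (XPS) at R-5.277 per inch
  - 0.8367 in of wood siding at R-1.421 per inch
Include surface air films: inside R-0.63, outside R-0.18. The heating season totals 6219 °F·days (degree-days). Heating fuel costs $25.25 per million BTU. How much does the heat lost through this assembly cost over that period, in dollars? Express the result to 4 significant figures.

172.3 dollars

0.7421 × 5.277 = 3.9161
0.8367 × 1.421 = 1.189
R_total = 0.63 + 31.85 + 3.9161 + 1.189 + 0.18 = 37.765 ft²·°F·h/BTU
E = A × HDD × 24 / R = 1727 × 6219 × 24 / 37.765 = 6825500 BTU
Cost = 6825500/10⁶ × 25.25 = $172.34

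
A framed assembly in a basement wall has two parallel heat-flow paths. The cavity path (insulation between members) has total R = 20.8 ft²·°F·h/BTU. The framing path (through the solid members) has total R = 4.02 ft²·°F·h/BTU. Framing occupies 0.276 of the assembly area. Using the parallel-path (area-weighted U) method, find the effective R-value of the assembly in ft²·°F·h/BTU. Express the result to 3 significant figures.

U_eff = 0.724/20.8 + 0.276/4.02 = 0.03481 + 0.06866 = 0.1035
R_eff = 1/U_eff = 9.665 ft²·°F·h/BTU

9.67 ft²·°F·h/BTU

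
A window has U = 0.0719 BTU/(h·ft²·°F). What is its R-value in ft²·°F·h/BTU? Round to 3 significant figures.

13.9 ft²·°F·h/BTU

R = 1/U = 1/0.0719 = 13.91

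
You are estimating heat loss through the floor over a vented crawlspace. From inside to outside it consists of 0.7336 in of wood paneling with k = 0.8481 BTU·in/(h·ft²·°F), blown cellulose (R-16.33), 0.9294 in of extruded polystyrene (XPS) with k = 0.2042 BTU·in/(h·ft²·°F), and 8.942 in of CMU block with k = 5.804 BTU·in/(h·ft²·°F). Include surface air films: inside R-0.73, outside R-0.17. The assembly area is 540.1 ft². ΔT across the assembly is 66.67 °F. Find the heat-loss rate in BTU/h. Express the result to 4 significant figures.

0.7336/0.8481 = 0.86499
0.9294/0.2042 = 4.5514
8.942/5.804 = 1.5407
R_total = 0.73 + 0.86499 + 16.33 + 4.5514 + 1.5407 + 0.17 = 24.187 ft²·°F·h/BTU
Q = A·ΔT/R = 540.1 × 66.67 / 24.187 = 1488.7 BTU/h

1489 BTU/h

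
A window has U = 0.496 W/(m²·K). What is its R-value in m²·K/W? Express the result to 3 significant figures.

2.02 m²·K/W

R = 1/U = 1/0.496 = 2.016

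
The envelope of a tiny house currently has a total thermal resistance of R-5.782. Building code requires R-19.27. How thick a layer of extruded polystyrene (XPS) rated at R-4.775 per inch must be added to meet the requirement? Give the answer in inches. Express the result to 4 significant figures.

ΔR = 19.27 − 5.782 = 13.488 ft²·°F·h/BTU
L = ΔR / (R/in) = 13.488/4.775 = 2.8247 in

2.825 in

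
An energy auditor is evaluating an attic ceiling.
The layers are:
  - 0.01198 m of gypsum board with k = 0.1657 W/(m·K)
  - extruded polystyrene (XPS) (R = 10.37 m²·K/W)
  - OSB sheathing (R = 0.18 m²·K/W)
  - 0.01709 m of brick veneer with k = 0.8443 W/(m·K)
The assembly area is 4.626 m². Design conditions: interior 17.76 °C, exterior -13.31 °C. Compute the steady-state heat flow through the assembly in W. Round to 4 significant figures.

0.01198/0.1657 = 0.072299
0.01709/0.8443 = 0.020242
R_total = 0.072299 + 10.37 + 0.18 + 0.020242 = 10.643 m²·K/W
Q = A·ΔT/R = 4.626 × (17.76 − (-13.31)) / 10.643 = 13.505 W

13.51 W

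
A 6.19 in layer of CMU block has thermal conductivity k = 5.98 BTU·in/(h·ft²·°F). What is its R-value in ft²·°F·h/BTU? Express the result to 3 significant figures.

1.04 ft²·°F·h/BTU

R = L/k = 6.19/5.98 = 1.035 ft²·°F·h/BTU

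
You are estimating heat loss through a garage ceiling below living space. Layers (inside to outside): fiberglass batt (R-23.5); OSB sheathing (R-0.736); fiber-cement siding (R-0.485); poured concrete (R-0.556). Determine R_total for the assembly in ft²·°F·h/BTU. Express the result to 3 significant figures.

25.3 ft²·°F·h/BTU

R_total = 23.5 + 0.736 + 0.485 + 0.556 = 25.28 ft²·°F·h/BTU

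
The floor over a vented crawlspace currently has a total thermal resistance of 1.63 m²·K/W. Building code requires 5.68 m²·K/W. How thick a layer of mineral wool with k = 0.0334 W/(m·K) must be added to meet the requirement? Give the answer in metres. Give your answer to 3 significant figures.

ΔR = 5.68 − 1.63 = 4.05 m²·K/W
L = ΔR × k = 4.05 × 0.0334 = 0.1353 m

0.135 m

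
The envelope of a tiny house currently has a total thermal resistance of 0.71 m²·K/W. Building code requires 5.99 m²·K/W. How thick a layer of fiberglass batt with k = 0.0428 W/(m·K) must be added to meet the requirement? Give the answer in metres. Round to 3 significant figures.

0.226 m

ΔR = 5.99 − 0.71 = 5.28 m²·K/W
L = ΔR × k = 5.28 × 0.0428 = 0.226 m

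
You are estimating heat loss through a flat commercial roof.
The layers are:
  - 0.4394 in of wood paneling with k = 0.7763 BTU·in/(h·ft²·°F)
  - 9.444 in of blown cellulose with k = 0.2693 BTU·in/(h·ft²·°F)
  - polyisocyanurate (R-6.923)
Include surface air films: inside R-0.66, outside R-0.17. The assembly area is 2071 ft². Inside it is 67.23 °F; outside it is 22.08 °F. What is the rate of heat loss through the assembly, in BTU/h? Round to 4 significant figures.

0.4394/0.7763 = 0.56602
9.444/0.2693 = 35.069
R_total = 0.66 + 0.56602 + 35.069 + 6.923 + 0.17 = 43.388 ft²·°F·h/BTU
Q = A·ΔT/R = 2071 × (67.23 − 22.08) / 43.388 = 2155.1 BTU/h

2155 BTU/h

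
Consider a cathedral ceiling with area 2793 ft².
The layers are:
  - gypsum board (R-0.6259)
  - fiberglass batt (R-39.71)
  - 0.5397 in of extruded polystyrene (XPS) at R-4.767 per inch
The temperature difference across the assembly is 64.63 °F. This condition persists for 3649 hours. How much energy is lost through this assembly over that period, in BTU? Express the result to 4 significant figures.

0.5397 × 4.767 = 2.5727
R_total = 0.6259 + 39.71 + 2.5727 = 42.909 ft²·°F·h/BTU
Q = 2793 × 64.63 / 42.909 = 4206.9 BTU/h
E = 4206.9 × 3649 = 15351000 BTU

15350000 BTU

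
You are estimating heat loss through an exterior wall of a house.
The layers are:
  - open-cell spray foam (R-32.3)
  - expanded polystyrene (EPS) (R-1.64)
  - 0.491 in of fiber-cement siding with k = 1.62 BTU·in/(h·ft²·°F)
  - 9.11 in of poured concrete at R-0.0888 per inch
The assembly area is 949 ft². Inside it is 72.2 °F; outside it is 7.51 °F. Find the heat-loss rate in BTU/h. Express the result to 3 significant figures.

1750 BTU/h

0.491/1.62 = 0.3031
9.11 × 0.0888 = 0.809
R_total = 32.3 + 1.64 + 0.3031 + 0.809 = 35.05 ft²·°F·h/BTU
Q = A·ΔT/R = 949 × (72.2 − 7.51) / 35.05 = 1751 BTU/h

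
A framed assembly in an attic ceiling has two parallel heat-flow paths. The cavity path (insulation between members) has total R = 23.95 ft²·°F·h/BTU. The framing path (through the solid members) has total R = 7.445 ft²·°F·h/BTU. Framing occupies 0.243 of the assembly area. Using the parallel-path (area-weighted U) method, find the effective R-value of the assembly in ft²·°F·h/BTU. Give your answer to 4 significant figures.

U_eff = 0.757/23.95 + 0.243/7.445 = 0.031608 + 0.032639 = 0.064247
R_eff = 1/U_eff = 15.565 ft²·°F·h/BTU

15.56 ft²·°F·h/BTU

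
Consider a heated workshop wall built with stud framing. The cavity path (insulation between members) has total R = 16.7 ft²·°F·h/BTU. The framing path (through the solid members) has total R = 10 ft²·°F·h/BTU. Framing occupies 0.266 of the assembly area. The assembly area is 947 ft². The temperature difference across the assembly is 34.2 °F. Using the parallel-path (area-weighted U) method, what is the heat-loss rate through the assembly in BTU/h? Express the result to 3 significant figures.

U_eff = 0.734/16.7 + 0.266/10 = 0.04395 + 0.0266 = 0.07055
R_eff = 1/U_eff = 14.17 ft²·°F·h/BTU
Q = 947 × 34.2 / 14.17 = 2285 BTU/h

2280 BTU/h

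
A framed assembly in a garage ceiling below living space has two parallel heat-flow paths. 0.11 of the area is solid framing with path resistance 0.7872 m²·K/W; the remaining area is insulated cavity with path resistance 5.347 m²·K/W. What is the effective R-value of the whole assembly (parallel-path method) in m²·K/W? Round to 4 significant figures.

U_eff = 0.89/5.347 + 0.11/0.7872 = 0.16645 + 0.13974 = 0.30618
R_eff = 1/U_eff = 3.266 m²·K/W

3.266 m²·K/W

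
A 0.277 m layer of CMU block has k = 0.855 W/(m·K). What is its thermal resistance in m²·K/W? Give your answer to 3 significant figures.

R = L/k = 0.277/0.855 = 0.324 m²·K/W

0.324 m²·K/W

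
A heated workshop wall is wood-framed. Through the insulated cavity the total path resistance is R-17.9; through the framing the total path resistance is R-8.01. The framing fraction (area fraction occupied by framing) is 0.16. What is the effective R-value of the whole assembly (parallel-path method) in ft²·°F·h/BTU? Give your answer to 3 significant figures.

14.9 ft²·°F·h/BTU

U_eff = 0.84/17.9 + 0.16/8.01 = 0.04693 + 0.01998 = 0.0669
R_eff = 1/U_eff = 14.95 ft²·°F·h/BTU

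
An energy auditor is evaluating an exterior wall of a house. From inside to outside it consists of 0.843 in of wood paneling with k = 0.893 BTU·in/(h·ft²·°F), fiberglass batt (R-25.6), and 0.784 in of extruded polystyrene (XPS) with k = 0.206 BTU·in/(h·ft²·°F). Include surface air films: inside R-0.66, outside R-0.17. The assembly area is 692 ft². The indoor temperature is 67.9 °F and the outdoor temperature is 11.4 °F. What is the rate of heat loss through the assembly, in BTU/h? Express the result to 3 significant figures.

1250 BTU/h

0.843/0.893 = 0.944
0.784/0.206 = 3.806
R_total = 0.66 + 0.944 + 25.6 + 3.806 + 0.17 = 31.18 ft²·°F·h/BTU
Q = A·ΔT/R = 692 × (67.9 − 11.4) / 31.18 = 1254 BTU/h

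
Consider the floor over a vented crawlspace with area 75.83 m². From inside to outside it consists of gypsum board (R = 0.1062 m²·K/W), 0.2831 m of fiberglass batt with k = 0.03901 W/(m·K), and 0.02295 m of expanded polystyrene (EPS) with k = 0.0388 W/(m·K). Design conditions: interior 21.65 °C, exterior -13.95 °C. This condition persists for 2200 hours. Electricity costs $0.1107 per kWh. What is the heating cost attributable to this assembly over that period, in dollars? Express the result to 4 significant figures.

82.65 dollars

0.2831/0.03901 = 7.2571
0.02295/0.0388 = 0.59149
R_total = 0.1062 + 7.2571 + 0.59149 = 7.9548 m²·K/W
Q = 75.83 × (21.65 − (-13.95)) / 7.9548 = 339.36 W
E = 339.36 W × 2200 h / 1000 = 746.59 kWh
Cost = 746.59 × 0.1107 = $82.648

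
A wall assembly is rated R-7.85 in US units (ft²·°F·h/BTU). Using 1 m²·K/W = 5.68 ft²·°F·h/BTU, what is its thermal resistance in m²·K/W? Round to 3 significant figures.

R_SI = 7.85/5.68 = 1.382

1.38 m²·K/W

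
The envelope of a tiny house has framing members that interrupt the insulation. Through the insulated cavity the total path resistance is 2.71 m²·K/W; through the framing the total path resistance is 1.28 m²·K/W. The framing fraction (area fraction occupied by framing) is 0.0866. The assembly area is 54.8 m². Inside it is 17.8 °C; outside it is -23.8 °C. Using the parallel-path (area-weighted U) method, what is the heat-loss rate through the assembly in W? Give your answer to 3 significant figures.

923 W

U_eff = 0.9134/2.71 + 0.0866/1.28 = 0.337 + 0.06766 = 0.4047
R_eff = 1/U_eff = 2.471 m²·K/W
Q = 54.8 × (17.8 − (-23.8)) / 2.471 = 922.6 W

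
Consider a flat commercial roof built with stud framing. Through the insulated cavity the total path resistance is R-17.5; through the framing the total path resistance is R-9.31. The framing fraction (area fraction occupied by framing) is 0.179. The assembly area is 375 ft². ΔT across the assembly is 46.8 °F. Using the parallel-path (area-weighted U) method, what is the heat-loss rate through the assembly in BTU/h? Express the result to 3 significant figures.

1160 BTU/h

U_eff = 0.821/17.5 + 0.179/9.31 = 0.04691 + 0.01923 = 0.06614
R_eff = 1/U_eff = 15.12 ft²·°F·h/BTU
Q = 375 × 46.8 / 15.12 = 1161 BTU/h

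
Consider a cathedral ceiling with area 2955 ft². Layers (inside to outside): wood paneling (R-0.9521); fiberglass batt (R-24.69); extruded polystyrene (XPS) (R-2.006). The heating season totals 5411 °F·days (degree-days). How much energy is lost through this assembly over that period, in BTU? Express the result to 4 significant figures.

13880000 BTU

R_total = 0.9521 + 24.69 + 2.006 = 27.648 ft²·°F·h/BTU
E = A × HDD × 24 / R = 2955 × 5411 × 24 / 27.648 = 13880000 BTU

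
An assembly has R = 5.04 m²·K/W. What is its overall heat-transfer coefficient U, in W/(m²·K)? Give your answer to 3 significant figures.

U = 1/R = 1/5.04 = 0.1984

0.198 W/(m²·K)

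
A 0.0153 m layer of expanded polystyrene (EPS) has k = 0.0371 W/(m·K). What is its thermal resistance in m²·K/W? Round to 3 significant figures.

0.412 m²·K/W

R = L/k = 0.0153/0.0371 = 0.4124 m²·K/W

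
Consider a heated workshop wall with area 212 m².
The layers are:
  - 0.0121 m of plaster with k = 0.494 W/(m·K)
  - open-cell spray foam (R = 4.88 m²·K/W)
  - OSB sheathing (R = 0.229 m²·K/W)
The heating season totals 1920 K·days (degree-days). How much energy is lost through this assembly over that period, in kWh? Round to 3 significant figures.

1900 kWh

0.0121/0.494 = 0.02449
R_total = 0.02449 + 4.88 + 0.229 = 5.133 m²·K/W
E = A × HDD × 24 / R / 1000 = 212 × 1920 × 24 / 5.133 / 1000 = 1903 kWh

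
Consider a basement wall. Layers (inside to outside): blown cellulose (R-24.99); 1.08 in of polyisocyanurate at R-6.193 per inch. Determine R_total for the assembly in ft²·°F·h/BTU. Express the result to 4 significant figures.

31.68 ft²·°F·h/BTU

1.08 × 6.193 = 6.6884
R_total = 24.99 + 6.6884 = 31.678 ft²·°F·h/BTU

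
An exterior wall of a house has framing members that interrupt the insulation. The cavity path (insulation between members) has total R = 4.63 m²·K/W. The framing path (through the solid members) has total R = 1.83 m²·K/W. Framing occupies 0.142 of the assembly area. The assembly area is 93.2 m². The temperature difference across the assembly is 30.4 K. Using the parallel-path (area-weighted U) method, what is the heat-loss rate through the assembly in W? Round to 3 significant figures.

745 W

U_eff = 0.858/4.63 + 0.142/1.83 = 0.1853 + 0.0776 = 0.2629
R_eff = 1/U_eff = 3.804 m²·K/W
Q = 93.2 × 30.4 / 3.804 = 744.9 W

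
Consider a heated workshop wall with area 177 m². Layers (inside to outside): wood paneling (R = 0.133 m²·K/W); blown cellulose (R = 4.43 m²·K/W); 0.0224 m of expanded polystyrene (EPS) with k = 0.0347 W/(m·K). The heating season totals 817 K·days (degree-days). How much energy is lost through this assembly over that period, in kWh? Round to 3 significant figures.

0.0224/0.0347 = 0.6455
R_total = 0.133 + 4.43 + 0.6455 = 5.209 m²·K/W
E = A × HDD × 24 / R / 1000 = 177 × 817 × 24 / 5.209 / 1000 = 666.3 kWh

666 kWh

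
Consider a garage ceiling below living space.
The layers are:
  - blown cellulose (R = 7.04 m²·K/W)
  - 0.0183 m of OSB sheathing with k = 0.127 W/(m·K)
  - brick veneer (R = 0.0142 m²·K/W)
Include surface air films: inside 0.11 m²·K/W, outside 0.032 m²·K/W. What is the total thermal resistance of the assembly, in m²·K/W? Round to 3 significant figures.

7.34 m²·K/W

0.0183/0.127 = 0.1441
R_total = 0.11 + 7.04 + 0.1441 + 0.0142 + 0.032 = 7.34 m²·K/W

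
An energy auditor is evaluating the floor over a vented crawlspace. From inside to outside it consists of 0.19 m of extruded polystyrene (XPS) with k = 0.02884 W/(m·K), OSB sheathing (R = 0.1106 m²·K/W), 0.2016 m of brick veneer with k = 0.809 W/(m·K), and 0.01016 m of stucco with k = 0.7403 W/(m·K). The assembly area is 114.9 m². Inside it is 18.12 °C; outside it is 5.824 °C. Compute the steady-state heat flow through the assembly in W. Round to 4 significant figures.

202.9 W

0.19/0.02884 = 6.5881
0.2016/0.809 = 0.2492
0.01016/0.7403 = 0.013724
R_total = 6.5881 + 0.1106 + 0.2492 + 0.013724 = 6.9616 m²·K/W
Q = A·ΔT/R = 114.9 × (18.12 − 5.824) / 6.9616 = 202.94 W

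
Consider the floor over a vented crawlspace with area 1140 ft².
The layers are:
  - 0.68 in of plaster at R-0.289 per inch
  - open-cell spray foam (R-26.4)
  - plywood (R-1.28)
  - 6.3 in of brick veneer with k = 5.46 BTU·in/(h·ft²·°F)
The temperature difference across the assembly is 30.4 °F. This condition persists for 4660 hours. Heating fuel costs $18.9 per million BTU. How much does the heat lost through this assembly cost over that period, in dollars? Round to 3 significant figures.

0.68 × 0.289 = 0.1965
6.3/5.46 = 1.154
R_total = 0.1965 + 26.4 + 1.28 + 1.154 = 29.03 ft²·°F·h/BTU
Q = 1140 × 30.4 / 29.03 = 1194 BTU/h
E = 1194 × 4660 = 5563000 BTU
Cost = 5563000/10⁶ × 18.9 = $105.1

105 dollars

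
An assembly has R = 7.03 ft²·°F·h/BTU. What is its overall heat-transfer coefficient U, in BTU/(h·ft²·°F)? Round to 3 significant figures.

U = 1/R = 1/7.03 = 0.1422

0.142 BTU/(h·ft²·°F)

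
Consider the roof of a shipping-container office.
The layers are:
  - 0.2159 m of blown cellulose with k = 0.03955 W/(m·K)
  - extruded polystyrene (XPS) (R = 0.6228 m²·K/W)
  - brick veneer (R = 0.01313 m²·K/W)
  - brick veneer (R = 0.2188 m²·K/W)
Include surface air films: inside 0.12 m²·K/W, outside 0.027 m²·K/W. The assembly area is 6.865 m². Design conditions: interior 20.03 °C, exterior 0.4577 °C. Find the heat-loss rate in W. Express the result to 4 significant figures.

0.2159/0.03955 = 5.4589
R_total = 0.12 + 5.4589 + 0.6228 + 0.01313 + 0.2188 + 0.027 = 6.4606 m²·K/W
Q = A·ΔT/R = 6.865 × (20.03 − 0.4577) / 6.4606 = 20.797 W

20.80 W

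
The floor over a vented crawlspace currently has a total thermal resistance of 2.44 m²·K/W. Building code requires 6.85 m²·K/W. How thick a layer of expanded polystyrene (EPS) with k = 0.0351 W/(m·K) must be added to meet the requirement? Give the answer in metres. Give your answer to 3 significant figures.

0.155 m

ΔR = 6.85 − 2.44 = 4.41 m²·K/W
L = ΔR × k = 4.41 × 0.0351 = 0.1548 m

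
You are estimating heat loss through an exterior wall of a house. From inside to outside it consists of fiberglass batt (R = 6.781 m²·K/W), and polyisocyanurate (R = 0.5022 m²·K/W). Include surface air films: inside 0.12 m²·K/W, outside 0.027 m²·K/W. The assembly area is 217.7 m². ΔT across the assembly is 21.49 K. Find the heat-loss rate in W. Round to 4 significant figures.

R_total = 0.12 + 6.781 + 0.5022 + 0.027 = 7.4302 m²·K/W
Q = A·ΔT/R = 217.7 × 21.49 / 7.4302 = 629.64 W

629.6 W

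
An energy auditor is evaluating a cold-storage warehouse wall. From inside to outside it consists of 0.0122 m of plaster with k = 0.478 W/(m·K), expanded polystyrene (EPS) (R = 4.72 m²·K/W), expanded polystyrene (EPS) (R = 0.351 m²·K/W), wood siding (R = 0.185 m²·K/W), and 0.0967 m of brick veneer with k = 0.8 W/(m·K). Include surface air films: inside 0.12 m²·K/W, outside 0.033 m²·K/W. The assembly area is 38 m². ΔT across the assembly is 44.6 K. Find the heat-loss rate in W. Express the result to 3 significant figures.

305 W

0.0122/0.478 = 0.02552
0.0967/0.8 = 0.1209
R_total = 0.12 + 0.02552 + 4.72 + 0.351 + 0.185 + 0.1209 + 0.033 = 5.555 m²·K/W
Q = A·ΔT/R = 38 × 44.6 / 5.555 = 305.1 W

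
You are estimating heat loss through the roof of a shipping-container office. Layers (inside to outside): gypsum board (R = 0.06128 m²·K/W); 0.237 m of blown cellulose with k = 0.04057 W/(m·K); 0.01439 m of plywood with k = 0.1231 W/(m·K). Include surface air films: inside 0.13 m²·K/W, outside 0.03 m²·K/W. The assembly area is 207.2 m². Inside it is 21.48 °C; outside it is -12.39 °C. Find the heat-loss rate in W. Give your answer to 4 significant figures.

1136 W

0.237/0.04057 = 5.8418
0.01439/0.1231 = 0.1169
R_total = 0.13 + 0.06128 + 5.8418 + 0.1169 + 0.03 = 6.1799 m²·K/W
Q = A·ΔT/R = 207.2 × (21.48 − (-12.39)) / 6.1799 = 1135.6 W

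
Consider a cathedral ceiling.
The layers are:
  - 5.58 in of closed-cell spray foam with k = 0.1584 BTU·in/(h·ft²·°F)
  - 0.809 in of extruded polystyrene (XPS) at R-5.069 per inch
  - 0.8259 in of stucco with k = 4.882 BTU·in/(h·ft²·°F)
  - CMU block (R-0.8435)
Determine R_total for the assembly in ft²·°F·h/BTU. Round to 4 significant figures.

40.34 ft²·°F·h/BTU

5.58/0.1584 = 35.227
0.809 × 5.069 = 4.1008
0.8259/4.882 = 0.16917
R_total = 35.227 + 4.1008 + 0.16917 + 0.8435 = 40.341 ft²·°F·h/BTU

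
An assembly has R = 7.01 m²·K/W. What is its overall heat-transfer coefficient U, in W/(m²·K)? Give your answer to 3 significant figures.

U = 1/R = 1/7.01 = 0.1427

0.143 W/(m²·K)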